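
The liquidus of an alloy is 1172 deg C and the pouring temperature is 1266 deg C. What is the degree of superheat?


Formula: Superheat = T_pour - T_melt
Superheat = 1266 - 1172 = 94 deg C

Answer: 94 deg C


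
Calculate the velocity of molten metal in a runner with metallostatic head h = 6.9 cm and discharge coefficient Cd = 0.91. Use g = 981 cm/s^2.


Formula: v = Cd * sqrt(2 * g * h)  (Torricelli with discharge coefficient)
2*g*h = 2 * 981 * 6.9 = 13537.8 cm^2/s^2
sqrt(13537.8) = 116.35205 cm/s
v = 0.91 * 116.35205 = 105.8804 cm/s

Answer: 105.8804 cm/s


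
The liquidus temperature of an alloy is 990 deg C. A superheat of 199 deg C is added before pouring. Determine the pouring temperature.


Formula: T_pour = T_melt + Superheat
T_pour = 990 + 199 = 1189 deg C

1189 deg C


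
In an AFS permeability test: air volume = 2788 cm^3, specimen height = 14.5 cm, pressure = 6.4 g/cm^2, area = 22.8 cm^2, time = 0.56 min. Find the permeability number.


Formula: Permeability Number P = (V * H) / (p * A * t)
Numerator: V * H = 2788 * 14.5 = 40426.0
Denominator: p * A * t = 6.4 * 22.8 * 0.56 = 81.7152
P = 40426.0 / 81.7152 = 494.7182

494.7182


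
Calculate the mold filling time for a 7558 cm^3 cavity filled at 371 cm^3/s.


Formula: t_fill = V_mold / Q_flow
t = 7558 cm^3 / 371 cm^3/s = 20.3720 s

Final answer: 20.3720 s


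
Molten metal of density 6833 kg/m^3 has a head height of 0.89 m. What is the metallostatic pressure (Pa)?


Formula: P = rho * g * h
rho * g = 6833 * 9.81 = 67031.73 N/m^3
P = 67031.73 * 0.89 = 59658.2397 Pa

Answer: 59658.2397 Pa


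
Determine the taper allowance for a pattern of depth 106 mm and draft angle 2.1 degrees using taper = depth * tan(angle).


Formula: taper = depth * tan(draft_angle)
tan(2.1 deg) = 0.0366683
taper = 106 mm * 0.0366683 = 3.8868 mm

3.8868 mm


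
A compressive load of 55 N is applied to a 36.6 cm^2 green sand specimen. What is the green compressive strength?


Formula: Compressive Strength = Force / Area
Strength = 55 N / 36.6 cm^2 = 1.5027 N/cm^2


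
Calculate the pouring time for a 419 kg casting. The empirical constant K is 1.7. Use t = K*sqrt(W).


Formula: t = K * sqrt(W)
sqrt(W) = sqrt(419) = 20.46949
t = 1.7 * 20.46949 = 34.7981 s

34.7981 s


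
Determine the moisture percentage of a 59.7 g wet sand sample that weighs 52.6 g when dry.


Formula: MC = (W_wet - W_dry) / W_wet * 100
Water mass = 59.7 - 52.6 = 7.1 g
MC = 7.1 / 59.7 * 100 = 11.8928%

Answer: 11.8928%


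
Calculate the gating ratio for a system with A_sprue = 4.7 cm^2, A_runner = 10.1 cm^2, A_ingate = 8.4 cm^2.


Sprue:Runner:Ingate = 1 : 10.1/4.7 : 8.4/4.7 = 1:2.15:1.79

1:2.15:1.79


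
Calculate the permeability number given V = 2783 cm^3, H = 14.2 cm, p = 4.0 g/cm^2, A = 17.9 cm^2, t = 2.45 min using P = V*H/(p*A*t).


Formula: Permeability Number P = (V * H) / (p * A * t)
Numerator: V * H = 2783 * 14.2 = 39518.6
Denominator: p * A * t = 4.0 * 17.9 * 2.45 = 175.42
P = 39518.6 / 175.42 = 225.2799

225.2799


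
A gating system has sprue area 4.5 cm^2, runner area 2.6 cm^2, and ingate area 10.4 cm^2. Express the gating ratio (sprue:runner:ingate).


Sprue:Runner:Ingate = 1 : 2.6/4.5 : 10.4/4.5 = 1:0.58:2.31

Final answer: 1:0.58:2.31


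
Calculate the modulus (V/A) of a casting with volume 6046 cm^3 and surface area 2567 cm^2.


Formula: Casting Modulus M = V / A
M = 6046 cm^3 / 2567 cm^2 = 2.3553 cm

2.3553 cm


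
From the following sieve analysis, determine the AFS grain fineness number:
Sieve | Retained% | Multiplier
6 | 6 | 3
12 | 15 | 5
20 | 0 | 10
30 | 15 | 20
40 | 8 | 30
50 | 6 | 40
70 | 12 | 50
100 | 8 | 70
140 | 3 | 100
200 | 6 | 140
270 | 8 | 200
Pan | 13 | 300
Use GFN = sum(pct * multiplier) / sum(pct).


Formula: GFN = sum(pct * multiplier) / sum(pct)
sum(pct * multiplier) = 8673
sum(pct) = 100
GFN = 8673 / 100 = 86.73

86.73


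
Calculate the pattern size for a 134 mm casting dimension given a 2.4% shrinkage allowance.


Formula: L_pattern = L_casting * (1 + shrinkage_rate/100)
Shrinkage factor = 1 + 2.4/100 = 1.024
L_pattern = 134 mm * 1.024 = 137.2160 mm

Final answer: 137.2160 mm


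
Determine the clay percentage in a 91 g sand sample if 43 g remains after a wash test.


Formula: Clay% = (W_total - W_washed) / W_total * 100
Clay mass = 91 - 43 = 48 g
Clay% = 48 / 91 * 100 = 52.7473%

52.7473%


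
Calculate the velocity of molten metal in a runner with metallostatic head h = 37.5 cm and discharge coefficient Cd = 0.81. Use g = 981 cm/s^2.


Formula: v = Cd * sqrt(2 * g * h)  (Torricelli with discharge coefficient)
2*g*h = 2 * 981 * 37.5 = 73575.0 cm^2/s^2
sqrt(73575.0) = 271.24712 cm/s
v = 0.81 * 271.24712 = 219.7102 cm/s

219.7102 cm/s


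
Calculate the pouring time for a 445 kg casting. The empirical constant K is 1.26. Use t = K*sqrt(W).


Formula: t = K * sqrt(W)
sqrt(W) = sqrt(445) = 21.09502
t = 1.26 * 21.09502 = 26.5797 s

26.5797 s


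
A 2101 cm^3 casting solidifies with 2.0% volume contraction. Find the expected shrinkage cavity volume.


Formula: V_shrink = V_casting * shrinkage_pct / 100
V_shrink = 2101 cm^3 * 2.0 / 100 = 42.0200 cm^3

42.0200 cm^3


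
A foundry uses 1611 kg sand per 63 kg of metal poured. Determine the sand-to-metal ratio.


Formula: Sand-to-Metal Ratio = W_sand / W_metal
Ratio = 1611 kg / 63 kg = 25.5714

Answer: 25.5714


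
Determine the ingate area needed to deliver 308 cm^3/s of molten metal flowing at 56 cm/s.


Formula: A_ingate = Q / v  (continuity equation)
A = 308 cm^3/s / 56 cm/s = 5.5000 cm^2

Answer: 5.5000 cm^2


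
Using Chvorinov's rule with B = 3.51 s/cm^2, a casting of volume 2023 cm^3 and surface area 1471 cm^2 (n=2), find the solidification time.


Formula: t_s = B * (V/A)^n  (Chvorinov's rule, n=2)
Modulus M = V/A = 2023/1471 = 1.375255 cm
M^2 = 1.375255^2 = 1.891326 cm^2
t_s = 3.51 * 1.891326 = 6.6386 s

6.6386 s


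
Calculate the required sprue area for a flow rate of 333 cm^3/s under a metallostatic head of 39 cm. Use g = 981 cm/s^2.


Formula: v = sqrt(2*g*h), A = Q/v
Velocity: v = sqrt(2 * 981 * 39) = sqrt(76518) = 276.6189 cm/s
Sprue area: A = Q / v = 333 / 276.6189 = 1.2038 cm^2

Answer: 1.2038 cm^2


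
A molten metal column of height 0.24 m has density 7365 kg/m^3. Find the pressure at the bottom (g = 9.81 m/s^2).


Formula: P = rho * g * h
rho * g = 7365 * 9.81 = 72250.65 N/m^3
P = 72250.65 * 0.24 = 17340.1560 Pa


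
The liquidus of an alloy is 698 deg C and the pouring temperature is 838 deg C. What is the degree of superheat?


Formula: Superheat = T_pour - T_melt
Superheat = 838 - 698 = 140 deg C

Final answer: 140 deg C


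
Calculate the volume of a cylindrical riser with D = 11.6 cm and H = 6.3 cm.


Formula: V = pi * (D/2)^2 * H  (cylinder volume)
Radius = D/2 = 11.6/2 = 5.8 cm
V = pi * 5.8^2 * 6.3 = 665.8040 cm^3


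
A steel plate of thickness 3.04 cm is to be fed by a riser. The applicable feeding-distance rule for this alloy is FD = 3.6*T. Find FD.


Formula: FD = 3.6 * T  (riser feeding-distance rule)
FD = 3.6 * 3.04 cm = 10.9440 cm

Final answer: 10.9440 cm


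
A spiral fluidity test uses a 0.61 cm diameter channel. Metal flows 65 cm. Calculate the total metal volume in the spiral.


Formula: V = pi * (d/2)^2 * L  (cylinder volume)
Radius = 0.61/2 = 0.305 cm
V = pi * 0.305^2 * 65 = 18.9960 cm^3


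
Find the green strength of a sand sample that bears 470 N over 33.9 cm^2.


Formula: Compressive Strength = Force / Area
Strength = 470 N / 33.9 cm^2 = 13.8643 N/cm^2


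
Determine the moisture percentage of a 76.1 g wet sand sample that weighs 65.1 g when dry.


Formula: MC = (W_wet - W_dry) / W_wet * 100
Water mass = 76.1 - 65.1 = 11.0 g
MC = 11.0 / 76.1 * 100 = 14.4547%


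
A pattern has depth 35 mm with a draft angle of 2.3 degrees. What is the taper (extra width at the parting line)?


Formula: taper = depth * tan(draft_angle)
tan(2.3 deg) = 0.0401641
taper = 35 mm * 0.0401641 = 1.4057 mm

1.4057 mm


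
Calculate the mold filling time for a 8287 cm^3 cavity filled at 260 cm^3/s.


Formula: t_fill = V_mold / Q_flow
t = 8287 cm^3 / 260 cm^3/s = 31.8731 s


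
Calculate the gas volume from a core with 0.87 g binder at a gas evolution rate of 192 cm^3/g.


Formula: V_gas = W_binder * gas_evolution_rate
V = 0.87 g * 192 cm^3/g = 167.0400 cm^3

Answer: 167.0400 cm^3


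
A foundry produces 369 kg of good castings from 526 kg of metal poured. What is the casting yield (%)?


Formula: Casting Yield = (W_good / W_total) * 100
Yield = (369 kg / 526 kg) * 100 = 70.1521%

Answer: 70.1521%


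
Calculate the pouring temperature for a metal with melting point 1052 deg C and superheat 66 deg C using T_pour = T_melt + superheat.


Formula: T_pour = T_melt + Superheat
T_pour = 1052 + 66 = 1118 deg C

1118 deg C


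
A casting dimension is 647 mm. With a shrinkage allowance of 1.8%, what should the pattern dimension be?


Formula: L_pattern = L_casting * (1 + shrinkage_rate/100)
Shrinkage factor = 1 + 1.8/100 = 1.018
L_pattern = 647 mm * 1.018 = 658.6460 mm

Final answer: 658.6460 mm


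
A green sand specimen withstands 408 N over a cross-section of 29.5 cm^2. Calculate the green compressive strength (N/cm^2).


Formula: Compressive Strength = Force / Area
Strength = 408 N / 29.5 cm^2 = 13.8305 N/cm^2

Final answer: 13.8305 N/cm^2


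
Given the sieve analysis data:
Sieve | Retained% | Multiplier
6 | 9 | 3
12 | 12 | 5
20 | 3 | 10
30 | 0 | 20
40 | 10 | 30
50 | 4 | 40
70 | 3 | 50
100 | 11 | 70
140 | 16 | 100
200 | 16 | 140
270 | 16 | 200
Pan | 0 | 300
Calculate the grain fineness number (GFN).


Formula: GFN = sum(pct * multiplier) / sum(pct)
sum(pct * multiplier) = 8537
sum(pct) = 100
GFN = 8537 / 100 = 85.37

85.37


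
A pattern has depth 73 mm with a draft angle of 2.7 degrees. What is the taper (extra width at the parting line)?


Formula: taper = depth * tan(draft_angle)
tan(2.7 deg) = 0.0471588
taper = 73 mm * 0.0471588 = 3.4426 mm

3.4426 mm


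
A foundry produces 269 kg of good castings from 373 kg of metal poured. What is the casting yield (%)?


Formula: Casting Yield = (W_good / W_total) * 100
Yield = (269 kg / 373 kg) * 100 = 72.1180%

Answer: 72.1180%


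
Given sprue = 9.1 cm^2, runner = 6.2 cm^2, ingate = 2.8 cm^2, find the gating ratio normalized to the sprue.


Sprue:Runner:Ingate = 1 : 6.2/9.1 : 2.8/9.1 = 1:0.68:0.31


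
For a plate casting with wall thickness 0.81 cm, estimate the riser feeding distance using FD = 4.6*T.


Formula: FD = 4.6 * T  (riser feeding-distance rule)
FD = 4.6 * 0.81 cm = 3.7260 cm

Final answer: 3.7260 cm


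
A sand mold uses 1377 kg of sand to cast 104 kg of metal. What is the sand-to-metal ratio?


Formula: Sand-to-Metal Ratio = W_sand / W_metal
Ratio = 1377 kg / 104 kg = 13.2404

13.2404


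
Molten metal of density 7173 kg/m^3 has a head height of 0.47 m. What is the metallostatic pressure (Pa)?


Formula: P = rho * g * h
rho * g = 7173 * 9.81 = 70367.13 N/m^3
P = 70367.13 * 0.47 = 33072.5511 Pa


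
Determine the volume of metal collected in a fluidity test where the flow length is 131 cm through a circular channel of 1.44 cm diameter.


Formula: V = pi * (d/2)^2 * L  (cylinder volume)
Radius = 1.44/2 = 0.72 cm
V = pi * 0.72^2 * 131 = 213.3468 cm^3

213.3468 cm^3


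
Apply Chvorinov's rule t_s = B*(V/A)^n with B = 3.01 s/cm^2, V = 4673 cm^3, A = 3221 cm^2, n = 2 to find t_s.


Formula: t_s = B * (V/A)^n  (Chvorinov's rule, n=2)
Modulus M = V/A = 4673/3221 = 1.450792 cm
M^2 = 1.450792^2 = 2.104797 cm^2
t_s = 3.01 * 2.104797 = 6.3354 s


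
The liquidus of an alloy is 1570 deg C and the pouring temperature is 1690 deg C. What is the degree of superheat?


Formula: Superheat = T_pour - T_melt
Superheat = 1690 - 1570 = 120 deg C

Answer: 120 deg C


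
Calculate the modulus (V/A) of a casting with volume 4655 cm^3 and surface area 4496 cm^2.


Formula: Casting Modulus M = V / A
M = 4655 cm^3 / 4496 cm^2 = 1.0354 cm

1.0354 cm


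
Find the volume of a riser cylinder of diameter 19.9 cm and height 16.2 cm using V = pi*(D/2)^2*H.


Formula: V = pi * (D/2)^2 * H  (cylinder volume)
Radius = D/2 = 19.9/2 = 9.95 cm
V = pi * 9.95^2 * 16.2 = 5038.6135 cm^3

5038.6135 cm^3


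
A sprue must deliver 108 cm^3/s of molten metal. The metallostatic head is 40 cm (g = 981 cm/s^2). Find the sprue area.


Formula: v = sqrt(2*g*h), A = Q/v
Velocity: v = sqrt(2 * 981 * 40) = sqrt(78480) = 280.1428 cm/s
Sprue area: A = Q / v = 108 / 280.1428 = 0.3855 cm^2


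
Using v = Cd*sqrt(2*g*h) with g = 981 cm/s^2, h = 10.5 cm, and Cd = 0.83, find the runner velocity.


Formula: v = Cd * sqrt(2 * g * h)  (Torricelli with discharge coefficient)
2*g*h = 2 * 981 * 10.5 = 20601.0 cm^2/s^2
sqrt(20601.0) = 143.53048 cm/s
v = 0.83 * 143.53048 = 119.1303 cm/s

119.1303 cm/s


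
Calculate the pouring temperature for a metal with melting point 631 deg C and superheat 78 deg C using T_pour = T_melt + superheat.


Formula: T_pour = T_melt + Superheat
T_pour = 631 + 78 = 709 deg C


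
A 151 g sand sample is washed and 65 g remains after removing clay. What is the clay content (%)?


Formula: Clay% = (W_total - W_washed) / W_total * 100
Clay mass = 151 - 65 = 86 g
Clay% = 86 / 151 * 100 = 56.9536%

56.9536%


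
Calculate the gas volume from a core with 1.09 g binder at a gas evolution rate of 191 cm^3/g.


Formula: V_gas = W_binder * gas_evolution_rate
V = 1.09 g * 191 cm^3/g = 208.1900 cm^3

208.1900 cm^3


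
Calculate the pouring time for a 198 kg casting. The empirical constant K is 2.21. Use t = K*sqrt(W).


Formula: t = K * sqrt(W)
sqrt(W) = sqrt(198) = 14.07125
t = 2.21 * 14.07125 = 31.0975 s

Answer: 31.0975 s


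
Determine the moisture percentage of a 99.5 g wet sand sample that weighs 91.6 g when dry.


Formula: MC = (W_wet - W_dry) / W_wet * 100
Water mass = 99.5 - 91.6 = 7.9 g
MC = 7.9 / 99.5 * 100 = 7.9397%


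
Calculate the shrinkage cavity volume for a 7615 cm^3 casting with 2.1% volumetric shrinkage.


Formula: V_shrink = V_casting * shrinkage_pct / 100
V_shrink = 7615 cm^3 * 2.1 / 100 = 159.9150 cm^3


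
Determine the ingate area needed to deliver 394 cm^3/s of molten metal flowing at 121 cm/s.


Formula: A_ingate = Q / v  (continuity equation)
A = 394 cm^3/s / 121 cm/s = 3.2562 cm^2

3.2562 cm^2


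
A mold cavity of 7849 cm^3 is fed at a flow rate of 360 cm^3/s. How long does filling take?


Formula: t_fill = V_mold / Q_flow
t = 7849 cm^3 / 360 cm^3/s = 21.8028 s


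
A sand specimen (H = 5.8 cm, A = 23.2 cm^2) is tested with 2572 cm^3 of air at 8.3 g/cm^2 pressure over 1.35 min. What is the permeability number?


Formula: Permeability Number P = (V * H) / (p * A * t)
Numerator: V * H = 2572 * 5.8 = 14917.6
Denominator: p * A * t = 8.3 * 23.2 * 1.35 = 259.956
P = 14917.6 / 259.956 = 57.3851

Answer: 57.3851


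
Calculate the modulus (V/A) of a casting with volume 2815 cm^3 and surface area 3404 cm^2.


Formula: Casting Modulus M = V / A
M = 2815 cm^3 / 3404 cm^2 = 0.8270 cm


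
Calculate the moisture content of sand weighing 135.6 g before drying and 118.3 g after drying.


Formula: MC = (W_wet - W_dry) / W_wet * 100
Water mass = 135.6 - 118.3 = 17.3 g
MC = 17.3 / 135.6 * 100 = 12.7581%


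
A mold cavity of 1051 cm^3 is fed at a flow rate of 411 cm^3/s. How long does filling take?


Formula: t_fill = V_mold / Q_flow
t = 1051 cm^3 / 411 cm^3/s = 2.5572 s

Answer: 2.5572 s


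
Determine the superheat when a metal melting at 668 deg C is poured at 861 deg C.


Formula: Superheat = T_pour - T_melt
Superheat = 861 - 668 = 193 deg C

Answer: 193 deg C


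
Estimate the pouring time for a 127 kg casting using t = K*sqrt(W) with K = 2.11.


Formula: t = K * sqrt(W)
sqrt(W) = sqrt(127) = 11.26943
t = 2.11 * 11.26943 = 23.7785 s


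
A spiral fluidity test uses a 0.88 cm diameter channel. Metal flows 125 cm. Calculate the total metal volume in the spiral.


Formula: V = pi * (d/2)^2 * L  (cylinder volume)
Radius = 0.88/2 = 0.44 cm
V = pi * 0.44^2 * 125 = 76.0265 cm^3


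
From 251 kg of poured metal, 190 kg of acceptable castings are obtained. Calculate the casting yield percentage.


Formula: Casting Yield = (W_good / W_total) * 100
Yield = (190 kg / 251 kg) * 100 = 75.6972%

Final answer: 75.6972%


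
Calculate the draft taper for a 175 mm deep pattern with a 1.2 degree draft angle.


Formula: taper = depth * tan(draft_angle)
tan(1.2 deg) = 0.0209470
taper = 175 mm * 0.0209470 = 3.6657 mm

3.6657 mm


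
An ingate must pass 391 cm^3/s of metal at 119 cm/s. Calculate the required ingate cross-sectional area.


Formula: A_ingate = Q / v  (continuity equation)
A = 391 cm^3/s / 119 cm/s = 3.2857 cm^2


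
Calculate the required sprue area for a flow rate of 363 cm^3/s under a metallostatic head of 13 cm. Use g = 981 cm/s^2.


Formula: v = sqrt(2*g*h), A = Q/v
Velocity: v = sqrt(2 * 981 * 13) = sqrt(25506) = 159.7060 cm/s
Sprue area: A = Q / v = 363 / 159.7060 = 2.2729 cm^2


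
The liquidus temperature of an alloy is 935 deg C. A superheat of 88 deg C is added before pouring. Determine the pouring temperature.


Formula: T_pour = T_melt + Superheat
T_pour = 935 + 88 = 1023 deg C

Final answer: 1023 deg C


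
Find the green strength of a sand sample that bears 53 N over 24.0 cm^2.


Formula: Compressive Strength = Force / Area
Strength = 53 N / 24.0 cm^2 = 2.2083 N/cm^2

Answer: 2.2083 N/cm^2


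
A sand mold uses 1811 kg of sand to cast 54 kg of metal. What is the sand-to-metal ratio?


Formula: Sand-to-Metal Ratio = W_sand / W_metal
Ratio = 1811 kg / 54 kg = 33.5370


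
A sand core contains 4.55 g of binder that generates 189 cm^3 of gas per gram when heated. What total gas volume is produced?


Formula: V_gas = W_binder * gas_evolution_rate
V = 4.55 g * 189 cm^3/g = 859.9500 cm^3

Final answer: 859.9500 cm^3


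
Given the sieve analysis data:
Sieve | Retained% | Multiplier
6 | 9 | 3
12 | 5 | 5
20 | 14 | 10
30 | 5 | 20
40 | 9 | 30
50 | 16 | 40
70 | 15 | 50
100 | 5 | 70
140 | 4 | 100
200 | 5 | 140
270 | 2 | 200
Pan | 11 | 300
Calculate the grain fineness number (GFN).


Formula: GFN = sum(pct * multiplier) / sum(pct)
sum(pct * multiplier) = 7102
sum(pct) = 100
GFN = 7102 / 100 = 71.02

71.02


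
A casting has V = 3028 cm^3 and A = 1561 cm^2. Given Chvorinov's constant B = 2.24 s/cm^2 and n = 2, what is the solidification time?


Formula: t_s = B * (V/A)^n  (Chvorinov's rule, n=2)
Modulus M = V/A = 3028/1561 = 1.939782 cm
M^2 = 1.939782^2 = 3.762754 cm^2
t_s = 2.24 * 3.762754 = 8.4286 s

8.4286 s


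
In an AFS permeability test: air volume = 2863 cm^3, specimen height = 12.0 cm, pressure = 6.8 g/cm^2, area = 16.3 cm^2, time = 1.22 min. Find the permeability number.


Formula: Permeability Number P = (V * H) / (p * A * t)
Numerator: V * H = 2863 * 12.0 = 34356.0
Denominator: p * A * t = 6.8 * 16.3 * 1.22 = 135.2248
P = 34356.0 / 135.2248 = 254.0658

Final answer: 254.0658


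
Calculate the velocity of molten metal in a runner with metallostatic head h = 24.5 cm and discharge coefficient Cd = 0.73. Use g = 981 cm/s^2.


Formula: v = Cd * sqrt(2 * g * h)  (Torricelli with discharge coefficient)
2*g*h = 2 * 981 * 24.5 = 48069.0 cm^2/s^2
sqrt(48069.0) = 219.24644 cm/s
v = 0.73 * 219.24644 = 160.0499 cm/s

Answer: 160.0499 cm/s


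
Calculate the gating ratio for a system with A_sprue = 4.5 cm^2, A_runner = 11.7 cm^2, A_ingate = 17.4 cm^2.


Sprue:Runner:Ingate = 1 : 11.7/4.5 : 17.4/4.5 = 1:2.60:3.87

1:2.60:3.87


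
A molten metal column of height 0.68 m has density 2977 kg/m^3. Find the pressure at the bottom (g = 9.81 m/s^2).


Formula: P = rho * g * h
rho * g = 2977 * 9.81 = 29204.37 N/m^3
P = 29204.37 * 0.68 = 19858.9716 Pa

Final answer: 19858.9716 Pa


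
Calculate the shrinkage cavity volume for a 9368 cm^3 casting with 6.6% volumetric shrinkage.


Formula: V_shrink = V_casting * shrinkage_pct / 100
V_shrink = 9368 cm^3 * 6.6 / 100 = 618.2880 cm^3


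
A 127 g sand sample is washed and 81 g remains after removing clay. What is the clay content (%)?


Formula: Clay% = (W_total - W_washed) / W_total * 100
Clay mass = 127 - 81 = 46 g
Clay% = 46 / 127 * 100 = 36.2205%


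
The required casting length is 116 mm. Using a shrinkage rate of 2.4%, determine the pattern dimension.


Formula: L_pattern = L_casting * (1 + shrinkage_rate/100)
Shrinkage factor = 1 + 2.4/100 = 1.024
L_pattern = 116 mm * 1.024 = 118.7840 mm


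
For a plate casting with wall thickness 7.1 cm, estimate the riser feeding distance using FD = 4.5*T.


Formula: FD = 4.5 * T  (riser feeding-distance rule)
FD = 4.5 * 7.1 cm = 31.9500 cm

Answer: 31.9500 cm


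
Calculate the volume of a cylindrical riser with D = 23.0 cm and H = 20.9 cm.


Formula: V = pi * (D/2)^2 * H  (cylinder volume)
Radius = D/2 = 23.0/2 = 11.5 cm
V = pi * 11.5^2 * 20.9 = 8683.4406 cm^3


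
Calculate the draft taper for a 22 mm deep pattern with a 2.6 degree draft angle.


Formula: taper = depth * tan(draft_angle)
tan(2.6 deg) = 0.0454097
taper = 22 mm * 0.0454097 = 0.9990 mm

0.9990 mm


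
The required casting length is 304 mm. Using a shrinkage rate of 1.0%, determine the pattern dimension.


Formula: L_pattern = L_casting * (1 + shrinkage_rate/100)
Shrinkage factor = 1 + 1.0/100 = 1.01
L_pattern = 304 mm * 1.01 = 307.0400 mm

Final answer: 307.0400 mm


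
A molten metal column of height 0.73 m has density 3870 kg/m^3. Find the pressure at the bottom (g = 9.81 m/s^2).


Formula: P = rho * g * h
rho * g = 3870 * 9.81 = 37964.7 N/m^3
P = 37964.7 * 0.73 = 27714.2310 Pa


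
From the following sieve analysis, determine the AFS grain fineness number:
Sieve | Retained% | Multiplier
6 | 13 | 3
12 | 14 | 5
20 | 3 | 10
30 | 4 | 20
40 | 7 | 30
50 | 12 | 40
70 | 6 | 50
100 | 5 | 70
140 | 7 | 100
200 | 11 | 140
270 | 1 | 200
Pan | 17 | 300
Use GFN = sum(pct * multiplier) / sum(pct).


Formula: GFN = sum(pct * multiplier) / sum(pct)
sum(pct * multiplier) = 9099
sum(pct) = 100
GFN = 9099 / 100 = 90.99

Final answer: 90.99


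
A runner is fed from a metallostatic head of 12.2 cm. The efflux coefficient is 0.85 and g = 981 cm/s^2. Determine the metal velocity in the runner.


Formula: v = Cd * sqrt(2 * g * h)  (Torricelli with discharge coefficient)
2*g*h = 2 * 981 * 12.2 = 23936.4 cm^2/s^2
sqrt(23936.4) = 154.71393 cm/s
v = 0.85 * 154.71393 = 131.5068 cm/s

131.5068 cm/s


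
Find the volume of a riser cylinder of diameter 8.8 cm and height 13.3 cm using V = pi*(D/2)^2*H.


Formula: V = pi * (D/2)^2 * H  (cylinder volume)
Radius = D/2 = 8.8/2 = 4.4 cm
V = pi * 4.4^2 * 13.3 = 808.9224 cm^3

808.9224 cm^3


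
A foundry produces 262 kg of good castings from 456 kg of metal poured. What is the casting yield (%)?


Formula: Casting Yield = (W_good / W_total) * 100
Yield = (262 kg / 456 kg) * 100 = 57.4561%

Answer: 57.4561%


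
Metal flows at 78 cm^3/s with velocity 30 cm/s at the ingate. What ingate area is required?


Formula: A_ingate = Q / v  (continuity equation)
A = 78 cm^3/s / 30 cm/s = 2.6000 cm^2

Final answer: 2.6000 cm^2


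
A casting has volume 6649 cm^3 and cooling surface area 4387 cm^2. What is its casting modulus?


Formula: Casting Modulus M = V / A
M = 6649 cm^3 / 4387 cm^2 = 1.5156 cm

Answer: 1.5156 cm


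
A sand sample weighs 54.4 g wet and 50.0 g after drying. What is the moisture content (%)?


Formula: MC = (W_wet - W_dry) / W_wet * 100
Water mass = 54.4 - 50.0 = 4.4 g
MC = 4.4 / 54.4 * 100 = 8.0882%

Final answer: 8.0882%


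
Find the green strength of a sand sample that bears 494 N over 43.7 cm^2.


Formula: Compressive Strength = Force / Area
Strength = 494 N / 43.7 cm^2 = 11.3043 N/cm^2

11.3043 N/cm^2


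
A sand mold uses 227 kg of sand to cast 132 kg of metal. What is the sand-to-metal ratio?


Formula: Sand-to-Metal Ratio = W_sand / W_metal
Ratio = 227 kg / 132 kg = 1.7197


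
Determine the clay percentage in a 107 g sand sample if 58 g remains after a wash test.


Formula: Clay% = (W_total - W_washed) / W_total * 100
Clay mass = 107 - 58 = 49 g
Clay% = 49 / 107 * 100 = 45.7944%

Final answer: 45.7944%


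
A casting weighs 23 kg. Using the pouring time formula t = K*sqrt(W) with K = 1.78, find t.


Formula: t = K * sqrt(W)
sqrt(W) = sqrt(23) = 4.79583
t = 1.78 * 4.79583 = 8.5366 s

Answer: 8.5366 s


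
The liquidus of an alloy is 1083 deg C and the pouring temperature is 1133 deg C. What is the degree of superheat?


Formula: Superheat = T_pour - T_melt
Superheat = 1133 - 1083 = 50 deg C

50 deg C


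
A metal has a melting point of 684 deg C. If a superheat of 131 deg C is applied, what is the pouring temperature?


Formula: T_pour = T_melt + Superheat
T_pour = 684 + 131 = 815 deg C


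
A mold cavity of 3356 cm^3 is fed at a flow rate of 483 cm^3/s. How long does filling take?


Formula: t_fill = V_mold / Q_flow
t = 3356 cm^3 / 483 cm^3/s = 6.9482 s

Answer: 6.9482 s


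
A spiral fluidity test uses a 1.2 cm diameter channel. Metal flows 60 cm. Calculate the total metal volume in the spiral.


Formula: V = pi * (d/2)^2 * L  (cylinder volume)
Radius = 1.2/2 = 0.6 cm
V = pi * 0.6^2 * 60 = 67.8584 cm^3

Final answer: 67.8584 cm^3


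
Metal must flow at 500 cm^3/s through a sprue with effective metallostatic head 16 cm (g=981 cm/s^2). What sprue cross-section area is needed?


Formula: v = sqrt(2*g*h), A = Q/v
Velocity: v = sqrt(2 * 981 * 16) = sqrt(31392) = 177.1779 cm/s
Sprue area: A = Q / v = 500 / 177.1779 = 2.8220 cm^2

Final answer: 2.8220 cm^2


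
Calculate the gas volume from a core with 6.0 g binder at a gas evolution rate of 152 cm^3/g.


Formula: V_gas = W_binder * gas_evolution_rate
V = 6.0 g * 152 cm^3/g = 912.0000 cm^3

Final answer: 912.0000 cm^3


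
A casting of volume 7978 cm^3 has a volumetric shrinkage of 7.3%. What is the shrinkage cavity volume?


Formula: V_shrink = V_casting * shrinkage_pct / 100
V_shrink = 7978 cm^3 * 7.3 / 100 = 582.3940 cm^3


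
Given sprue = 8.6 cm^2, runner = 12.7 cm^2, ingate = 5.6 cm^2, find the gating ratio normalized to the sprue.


Sprue:Runner:Ingate = 1 : 12.7/8.6 : 5.6/8.6 = 1:1.48:0.65

Answer: 1:1.48:0.65


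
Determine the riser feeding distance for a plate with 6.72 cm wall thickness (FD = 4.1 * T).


Formula: FD = 4.1 * T  (riser feeding-distance rule)
FD = 4.1 * 6.72 cm = 27.5520 cm

Answer: 27.5520 cm


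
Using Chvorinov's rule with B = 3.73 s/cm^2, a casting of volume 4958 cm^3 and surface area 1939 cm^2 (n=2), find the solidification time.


Formula: t_s = B * (V/A)^n  (Chvorinov's rule, n=2)
Modulus M = V/A = 4958/1939 = 2.556988 cm
M^2 = 2.556988^2 = 6.538188 cm^2
t_s = 3.73 * 6.538188 = 24.3874 s


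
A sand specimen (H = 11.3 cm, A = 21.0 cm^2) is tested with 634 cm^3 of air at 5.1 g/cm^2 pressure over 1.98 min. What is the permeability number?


Formula: Permeability Number P = (V * H) / (p * A * t)
Numerator: V * H = 634 * 11.3 = 7164.2
Denominator: p * A * t = 5.1 * 21.0 * 1.98 = 212.058
P = 7164.2 / 212.058 = 33.7842

Final answer: 33.7842


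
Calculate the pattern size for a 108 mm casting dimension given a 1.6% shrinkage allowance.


Formula: L_pattern = L_casting * (1 + shrinkage_rate/100)
Shrinkage factor = 1 + 1.6/100 = 1.016
L_pattern = 108 mm * 1.016 = 109.7280 mm

Final answer: 109.7280 mm


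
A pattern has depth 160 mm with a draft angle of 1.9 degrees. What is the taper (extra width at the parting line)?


Formula: taper = depth * tan(draft_angle)
tan(1.9 deg) = 0.0331734
taper = 160 mm * 0.0331734 = 5.3077 mm


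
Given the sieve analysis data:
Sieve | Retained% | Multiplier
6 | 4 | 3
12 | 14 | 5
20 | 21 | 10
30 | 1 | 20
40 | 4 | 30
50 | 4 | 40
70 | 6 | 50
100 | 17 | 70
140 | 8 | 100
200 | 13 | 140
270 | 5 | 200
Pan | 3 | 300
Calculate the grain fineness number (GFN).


Formula: GFN = sum(pct * multiplier) / sum(pct)
sum(pct * multiplier) = 6602
sum(pct) = 100
GFN = 6602 / 100 = 66.02

66.02


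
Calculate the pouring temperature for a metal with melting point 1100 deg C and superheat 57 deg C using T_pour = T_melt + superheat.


Formula: T_pour = T_melt + Superheat
T_pour = 1100 + 57 = 1157 deg C

Answer: 1157 deg C


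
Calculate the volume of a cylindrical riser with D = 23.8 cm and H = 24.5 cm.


Formula: V = pi * (D/2)^2 * H  (cylinder volume)
Radius = D/2 = 23.8/2 = 11.9 cm
V = pi * 11.9^2 * 24.5 = 10899.5829 cm^3

Answer: 10899.5829 cm^3


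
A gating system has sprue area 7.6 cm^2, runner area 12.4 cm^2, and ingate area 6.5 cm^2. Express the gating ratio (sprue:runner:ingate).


Sprue:Runner:Ingate = 1 : 12.4/7.6 : 6.5/7.6 = 1:1.63:0.86

Answer: 1:1.63:0.86


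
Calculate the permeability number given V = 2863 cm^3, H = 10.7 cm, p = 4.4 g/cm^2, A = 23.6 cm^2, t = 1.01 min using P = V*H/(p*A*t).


Formula: Permeability Number P = (V * H) / (p * A * t)
Numerator: V * H = 2863 * 10.7 = 30634.1
Denominator: p * A * t = 4.4 * 23.6 * 1.01 = 104.8784
P = 30634.1 / 104.8784 = 292.0916

292.0916


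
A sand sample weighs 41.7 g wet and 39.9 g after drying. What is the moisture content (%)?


Formula: MC = (W_wet - W_dry) / W_wet * 100
Water mass = 41.7 - 39.9 = 1.8 g
MC = 1.8 / 41.7 * 100 = 4.3165%

4.3165%


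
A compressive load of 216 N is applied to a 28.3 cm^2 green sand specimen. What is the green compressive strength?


Formula: Compressive Strength = Force / Area
Strength = 216 N / 28.3 cm^2 = 7.6325 N/cm^2


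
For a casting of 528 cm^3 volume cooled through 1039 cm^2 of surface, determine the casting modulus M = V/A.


Formula: Casting Modulus M = V / A
M = 528 cm^3 / 1039 cm^2 = 0.5082 cm


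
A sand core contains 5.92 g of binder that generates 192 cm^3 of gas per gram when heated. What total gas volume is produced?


Formula: V_gas = W_binder * gas_evolution_rate
V = 5.92 g * 192 cm^3/g = 1136.6400 cm^3

Answer: 1136.6400 cm^3


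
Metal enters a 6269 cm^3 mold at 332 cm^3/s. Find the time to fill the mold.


Formula: t_fill = V_mold / Q_flow
t = 6269 cm^3 / 332 cm^3/s = 18.8825 s

Answer: 18.8825 s


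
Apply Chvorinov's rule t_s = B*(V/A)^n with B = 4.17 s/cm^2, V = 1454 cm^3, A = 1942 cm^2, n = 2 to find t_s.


Formula: t_s = B * (V/A)^n  (Chvorinov's rule, n=2)
Modulus M = V/A = 1454/1942 = 0.748713 cm
M^2 = 0.748713^2 = 0.560571 cm^2
t_s = 4.17 * 0.560571 = 2.3376 s

Final answer: 2.3376 s


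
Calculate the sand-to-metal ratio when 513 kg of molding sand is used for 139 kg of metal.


Formula: Sand-to-Metal Ratio = W_sand / W_metal
Ratio = 513 kg / 139 kg = 3.6906

3.6906


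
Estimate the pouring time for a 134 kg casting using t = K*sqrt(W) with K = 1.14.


Formula: t = K * sqrt(W)
sqrt(W) = sqrt(134) = 11.57584
t = 1.14 * 11.57584 = 13.1965 s

Answer: 13.1965 s


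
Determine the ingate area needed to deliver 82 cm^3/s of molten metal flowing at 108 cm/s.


Formula: A_ingate = Q / v  (continuity equation)
A = 82 cm^3/s / 108 cm/s = 0.7593 cm^2

Final answer: 0.7593 cm^2


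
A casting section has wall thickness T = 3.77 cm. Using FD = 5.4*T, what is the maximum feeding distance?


Formula: FD = 5.4 * T  (riser feeding-distance rule)
FD = 5.4 * 3.77 cm = 20.3580 cm

Final answer: 20.3580 cm


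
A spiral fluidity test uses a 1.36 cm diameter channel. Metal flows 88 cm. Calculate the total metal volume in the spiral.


Formula: V = pi * (d/2)^2 * L  (cylinder volume)
Radius = 1.36/2 = 0.68 cm
V = pi * 0.68^2 * 88 = 127.8352 cm^3


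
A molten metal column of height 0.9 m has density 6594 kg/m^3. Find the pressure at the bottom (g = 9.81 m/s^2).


Formula: P = rho * g * h
rho * g = 6594 * 9.81 = 64687.14 N/m^3
P = 64687.14 * 0.9 = 58218.4260 Pa

58218.4260 Pa


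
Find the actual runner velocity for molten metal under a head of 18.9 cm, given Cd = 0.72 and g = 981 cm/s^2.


Formula: v = Cd * sqrt(2 * g * h)  (Torricelli with discharge coefficient)
2*g*h = 2 * 981 * 18.9 = 37081.8 cm^2/s^2
sqrt(37081.8) = 192.56635 cm/s
v = 0.72 * 192.56635 = 138.6478 cm/s

Answer: 138.6478 cm/s


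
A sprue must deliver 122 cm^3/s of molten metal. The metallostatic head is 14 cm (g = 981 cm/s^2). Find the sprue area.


Formula: v = sqrt(2*g*h), A = Q/v
Velocity: v = sqrt(2 * 981 * 14) = sqrt(27468) = 165.7347 cm/s
Sprue area: A = Q / v = 122 / 165.7347 = 0.7361 cm^2


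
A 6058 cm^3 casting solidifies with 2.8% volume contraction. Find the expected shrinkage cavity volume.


Formula: V_shrink = V_casting * shrinkage_pct / 100
V_shrink = 6058 cm^3 * 2.8 / 100 = 169.6240 cm^3


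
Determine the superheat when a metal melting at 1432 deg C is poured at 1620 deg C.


Formula: Superheat = T_pour - T_melt
Superheat = 1620 - 1432 = 188 deg C

188 deg C


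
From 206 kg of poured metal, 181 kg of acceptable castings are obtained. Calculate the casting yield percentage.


Formula: Casting Yield = (W_good / W_total) * 100
Yield = (181 kg / 206 kg) * 100 = 87.8641%


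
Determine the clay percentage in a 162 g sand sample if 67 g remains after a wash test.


Formula: Clay% = (W_total - W_washed) / W_total * 100
Clay mass = 162 - 67 = 95 g
Clay% = 95 / 162 * 100 = 58.6420%

Final answer: 58.6420%


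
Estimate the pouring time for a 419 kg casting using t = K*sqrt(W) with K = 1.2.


Formula: t = K * sqrt(W)
sqrt(W) = sqrt(419) = 20.46949
t = 1.2 * 20.46949 = 24.5634 s


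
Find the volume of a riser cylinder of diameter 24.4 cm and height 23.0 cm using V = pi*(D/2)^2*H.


Formula: V = pi * (D/2)^2 * H  (cylinder volume)
Radius = D/2 = 24.4/2 = 12.2 cm
V = pi * 12.2^2 * 23.0 = 10754.6770 cm^3

10754.6770 cm^3


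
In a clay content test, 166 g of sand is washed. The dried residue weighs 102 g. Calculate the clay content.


Formula: Clay% = (W_total - W_washed) / W_total * 100
Clay mass = 166 - 102 = 64 g
Clay% = 64 / 166 * 100 = 38.5542%

38.5542%


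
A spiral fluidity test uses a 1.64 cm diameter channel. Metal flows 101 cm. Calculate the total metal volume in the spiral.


Formula: V = pi * (d/2)^2 * L  (cylinder volume)
Radius = 1.64/2 = 0.82 cm
V = pi * 0.82^2 * 101 = 213.3531 cm^3

Answer: 213.3531 cm^3


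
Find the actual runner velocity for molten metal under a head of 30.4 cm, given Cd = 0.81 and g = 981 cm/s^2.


Formula: v = Cd * sqrt(2 * g * h)  (Torricelli with discharge coefficient)
2*g*h = 2 * 981 * 30.4 = 59644.8 cm^2/s^2
sqrt(59644.8) = 244.22285 cm/s
v = 0.81 * 244.22285 = 197.8205 cm/s


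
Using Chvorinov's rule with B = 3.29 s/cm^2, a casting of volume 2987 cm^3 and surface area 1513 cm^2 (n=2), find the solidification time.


Formula: t_s = B * (V/A)^n  (Chvorinov's rule, n=2)
Modulus M = V/A = 2987/1513 = 1.974223 cm
M^2 = 1.974223^2 = 3.897556 cm^2
t_s = 3.29 * 3.897556 = 12.8230 s

12.8230 s


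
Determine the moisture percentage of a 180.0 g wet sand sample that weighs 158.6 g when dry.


Formula: MC = (W_wet - W_dry) / W_wet * 100
Water mass = 180.0 - 158.6 = 21.4 g
MC = 21.4 / 180.0 * 100 = 11.8889%

Answer: 11.8889%


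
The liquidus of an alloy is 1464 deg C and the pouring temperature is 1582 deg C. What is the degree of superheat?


Formula: Superheat = T_pour - T_melt
Superheat = 1582 - 1464 = 118 deg C


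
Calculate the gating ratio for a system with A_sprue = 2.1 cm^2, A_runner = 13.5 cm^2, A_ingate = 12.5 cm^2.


Sprue:Runner:Ingate = 1 : 13.5/2.1 : 12.5/2.1 = 1:6.43:5.95


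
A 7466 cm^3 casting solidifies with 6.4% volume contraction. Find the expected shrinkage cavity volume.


Formula: V_shrink = V_casting * shrinkage_pct / 100
V_shrink = 7466 cm^3 * 6.4 / 100 = 477.8240 cm^3

Final answer: 477.8240 cm^3


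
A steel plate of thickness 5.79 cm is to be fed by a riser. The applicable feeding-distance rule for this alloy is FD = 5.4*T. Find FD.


Formula: FD = 5.4 * T  (riser feeding-distance rule)
FD = 5.4 * 5.79 cm = 31.2660 cm

Final answer: 31.2660 cm


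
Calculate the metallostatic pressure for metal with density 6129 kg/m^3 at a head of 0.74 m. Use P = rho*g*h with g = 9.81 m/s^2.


Formula: P = rho * g * h
rho * g = 6129 * 9.81 = 60125.49 N/m^3
P = 60125.49 * 0.74 = 44492.8626 Pa

Answer: 44492.8626 Pa


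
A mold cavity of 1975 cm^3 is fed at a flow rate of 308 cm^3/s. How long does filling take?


Formula: t_fill = V_mold / Q_flow
t = 1975 cm^3 / 308 cm^3/s = 6.4123 s

6.4123 s


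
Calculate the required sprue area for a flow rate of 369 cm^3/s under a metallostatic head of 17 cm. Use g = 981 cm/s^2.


Formula: v = sqrt(2*g*h), A = Q/v
Velocity: v = sqrt(2 * 981 * 17) = sqrt(33354) = 182.6308 cm/s
Sprue area: A = Q / v = 369 / 182.6308 = 2.0205 cm^2


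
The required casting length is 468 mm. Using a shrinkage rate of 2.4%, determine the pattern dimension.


Formula: L_pattern = L_casting * (1 + shrinkage_rate/100)
Shrinkage factor = 1 + 2.4/100 = 1.024
L_pattern = 468 mm * 1.024 = 479.2320 mm

Answer: 479.2320 mm


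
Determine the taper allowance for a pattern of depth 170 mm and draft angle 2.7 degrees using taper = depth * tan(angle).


Formula: taper = depth * tan(draft_angle)
tan(2.7 deg) = 0.0471588
taper = 170 mm * 0.0471588 = 8.0170 mm

Answer: 8.0170 mm


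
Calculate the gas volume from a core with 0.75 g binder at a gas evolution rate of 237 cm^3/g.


Formula: V_gas = W_binder * gas_evolution_rate
V = 0.75 g * 237 cm^3/g = 177.7500 cm^3

177.7500 cm^3


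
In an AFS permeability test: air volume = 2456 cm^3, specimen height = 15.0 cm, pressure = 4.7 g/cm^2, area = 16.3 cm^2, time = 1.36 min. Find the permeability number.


Formula: Permeability Number P = (V * H) / (p * A * t)
Numerator: V * H = 2456 * 15.0 = 36840.0
Denominator: p * A * t = 4.7 * 16.3 * 1.36 = 104.1896
P = 36840.0 / 104.1896 = 353.5862

Final answer: 353.5862


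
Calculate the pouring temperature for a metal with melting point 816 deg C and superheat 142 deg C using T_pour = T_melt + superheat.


Formula: T_pour = T_melt + Superheat
T_pour = 816 + 142 = 958 deg C

Final answer: 958 deg C


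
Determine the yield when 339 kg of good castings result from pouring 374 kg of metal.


Formula: Casting Yield = (W_good / W_total) * 100
Yield = (339 kg / 374 kg) * 100 = 90.6417%

90.6417%


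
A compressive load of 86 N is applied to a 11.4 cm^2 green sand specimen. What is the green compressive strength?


Formula: Compressive Strength = Force / Area
Strength = 86 N / 11.4 cm^2 = 7.5439 N/cm^2

Answer: 7.5439 N/cm^2


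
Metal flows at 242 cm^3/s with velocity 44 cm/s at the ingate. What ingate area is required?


Formula: A_ingate = Q / v  (continuity equation)
A = 242 cm^3/s / 44 cm/s = 5.5000 cm^2

5.5000 cm^2


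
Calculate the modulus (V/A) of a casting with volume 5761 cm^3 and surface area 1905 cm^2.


Formula: Casting Modulus M = V / A
M = 5761 cm^3 / 1905 cm^2 = 3.0241 cm

Final answer: 3.0241 cm


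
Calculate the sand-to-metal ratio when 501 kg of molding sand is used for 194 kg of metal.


Formula: Sand-to-Metal Ratio = W_sand / W_metal
Ratio = 501 kg / 194 kg = 2.5825

Answer: 2.5825


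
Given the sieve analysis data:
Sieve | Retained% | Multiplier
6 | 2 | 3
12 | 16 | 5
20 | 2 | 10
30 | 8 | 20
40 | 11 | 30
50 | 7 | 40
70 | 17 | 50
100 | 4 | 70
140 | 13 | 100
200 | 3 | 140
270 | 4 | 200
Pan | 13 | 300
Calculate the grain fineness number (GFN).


Formula: GFN = sum(pct * multiplier) / sum(pct)
sum(pct * multiplier) = 8426
sum(pct) = 100
GFN = 8426 / 100 = 84.26

Answer: 84.26


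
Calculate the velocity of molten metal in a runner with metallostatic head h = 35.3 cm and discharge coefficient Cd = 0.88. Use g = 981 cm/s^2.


Formula: v = Cd * sqrt(2 * g * h)  (Torricelli with discharge coefficient)
2*g*h = 2 * 981 * 35.3 = 69258.6 cm^2/s^2
sqrt(69258.6) = 263.17029 cm/s
v = 0.88 * 263.17029 = 231.5899 cm/s

231.5899 cm/s
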